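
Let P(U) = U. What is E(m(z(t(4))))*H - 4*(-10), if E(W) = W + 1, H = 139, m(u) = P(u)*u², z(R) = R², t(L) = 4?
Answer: 569523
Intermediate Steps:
m(u) = u³ (m(u) = u*u² = u³)
E(W) = 1 + W
E(m(z(t(4))))*H - 4*(-10) = (1 + (4²)³)*139 - 4*(-10) = (1 + 16³)*139 + 40 = (1 + 4096)*139 + 40 = 4097*139 + 40 = 569483 + 40 = 569523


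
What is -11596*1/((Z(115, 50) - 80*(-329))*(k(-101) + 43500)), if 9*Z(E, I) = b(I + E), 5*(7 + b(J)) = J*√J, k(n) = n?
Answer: -6180253443/608764699957789 + 861003*√165/608764699957789 ≈ -1.0134e-5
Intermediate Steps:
b(J) = -7 + J^(3/2)/5 (b(J) = -7 + (J*√J)/5 = -7 + J^(3/2)/5)
Z(E, I) = -7/9 + (E + I)^(3/2)/45 (Z(E, I) = (-7 + (I + E)^(3/2)/5)/9 = (-7 + (E + I)^(3/2)/5)/9 = -7/9 + (E + I)^(3/2)/45)
-11596*1/((Z(115, 50) - 80*(-329))*(k(-101) + 43500)) = -11596*1/((-101 + 43500)*((-7/9 + (115 + 50)^(3/2)/45) - 80*(-329))) = -11596*1/(43399*((-7/9 + 165^(3/2)/45) + 26320)) = -11596*1/(43399*((-7/9 + (165*√165)/45) + 26320)) = -11596*1/(43399*((-7/9 + 11*√165/3) + 26320)) = -11596*1/(43399*(236873/9 + 11*√165/3)) = -11596/(10280051327/9 + 477389*√165/3)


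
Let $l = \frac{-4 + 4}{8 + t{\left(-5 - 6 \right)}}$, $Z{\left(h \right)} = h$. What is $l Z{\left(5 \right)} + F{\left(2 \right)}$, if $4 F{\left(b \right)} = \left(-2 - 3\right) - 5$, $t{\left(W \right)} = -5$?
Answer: $- \frac{5}{2} \approx -2.5$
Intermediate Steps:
$F{\left(b \right)} = - \frac{5}{2}$ ($F{\left(b \right)} = \frac{\left(-2 - 3\right) - 5}{4} = \frac{-5 - 5}{4} = \frac{1}{4} \left(-10\right) = - \frac{5}{2}$)
$l = 0$ ($l = \frac{-4 + 4}{8 - 5} = \frac{0}{3} = 0 \cdot \frac{1}{3} = 0$)
$l Z{\left(5 \right)} + F{\left(2 \right)} = 0 \cdot 5 - \frac{5}{2} = 0 - \frac{5}{2} = - \frac{5}{2}$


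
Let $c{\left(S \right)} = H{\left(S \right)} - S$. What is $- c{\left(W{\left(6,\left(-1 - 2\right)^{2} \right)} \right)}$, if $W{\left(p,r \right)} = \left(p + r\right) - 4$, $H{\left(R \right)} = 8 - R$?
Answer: $14$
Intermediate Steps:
$W{\left(p,r \right)} = -4 + p + r$
$c{\left(S \right)} = 8 - 2 S$ ($c{\left(S \right)} = \left(8 - S\right) - S = 8 - 2 S$)
$- c{\left(W{\left(6,\left(-1 - 2\right)^{2} \right)} \right)} = - (8 - 2 \left(-4 + 6 + \left(-1 - 2\right)^{2}\right)) = - (8 - 2 \left(-4 + 6 + \left(-3\right)^{2}\right)) = - (8 - 2 \left(-4 + 6 + 9\right)) = - (8 - 22) = \left(-1\right) \left(-14\right) = 14$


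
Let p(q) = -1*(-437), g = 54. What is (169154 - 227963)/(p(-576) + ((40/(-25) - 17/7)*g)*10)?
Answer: 411663/12169 ≈ 33.829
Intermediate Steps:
p(q) = 437
(169154 - 227963)/(p(-576) + ((40/(-25) - 17/7)*g)*10) = (169154 - 227963)/(437 + ((40/(-25) - 17/7)*54)*10) = -58809/(437 + ((40*(-1/25) - 17*1/7)*54)*10) = -58809/(437 + ((-8/5 - 17/7)*54)*10) = -58809/(437 - 141/35*54*10) = -58809/(437 - 7614/35*10) = -58809/(437 - 15228/7) = -58809/(-12169/7) = -58809*(-7/12169) = 411663/12169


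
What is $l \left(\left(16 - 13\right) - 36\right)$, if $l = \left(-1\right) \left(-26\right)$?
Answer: $-858$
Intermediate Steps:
$l = 26$
$l \left(\left(16 - 13\right) - 36\right) = 26 \left(\left(16 - 13\right) - 36\right) = 26 \left(3 - 36\right) = 26 \left(-33\right) = -858$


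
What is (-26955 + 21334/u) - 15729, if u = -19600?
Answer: -418313867/9800 ≈ -42685.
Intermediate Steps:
(-26955 + 21334/u) - 15729 = (-26955 + 21334/(-19600)) - 15729 = (-26955 + 21334*(-1/19600)) - 15729 = (-26955 - 10667/9800) - 15729 = -264169667/9800 - 15729 = -418313867/9800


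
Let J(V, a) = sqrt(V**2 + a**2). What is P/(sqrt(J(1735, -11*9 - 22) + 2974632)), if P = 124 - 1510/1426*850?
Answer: -553338/(713*sqrt(2974632 + sqrt(3024866))) ≈ -0.44984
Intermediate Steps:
P = -553338/713 (P = 124 - 1510*1/1426*850 = 124 - 755/713*850 = 124 - 641750/713 = -553338/713 ≈ -776.07)
P/(sqrt(J(1735, -11*9 - 22) + 2974632)) = -553338/(713*sqrt(sqrt(1735**2 + (-11*9 - 22)**2) + 2974632)) = -553338/(713*sqrt(sqrt(3010225 + (-99 - 22)**2) + 2974632)) = -553338/(713*sqrt(sqrt(3010225 + (-121)**2) + 2974632)) = -553338/(713*sqrt(sqrt(3010225 + 14641) + 2974632)) = -553338/(713*sqrt(sqrt(3024866) + 2974632)) = -553338/(713*sqrt(2974632 + sqrt(3024866)))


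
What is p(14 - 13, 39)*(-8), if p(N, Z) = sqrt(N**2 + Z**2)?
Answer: -8*sqrt(1522) ≈ -312.10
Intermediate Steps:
p(14 - 13, 39)*(-8) = sqrt((14 - 13)**2 + 39**2)*(-8) = sqrt(1**2 + 1521)*(-8) = sqrt(1 + 1521)*(-8) = sqrt(1522)*(-8) = -8*sqrt(1522)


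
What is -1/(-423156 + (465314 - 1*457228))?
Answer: 1/415070 ≈ 2.4092e-6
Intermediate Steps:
-1/(-423156 + (465314 - 1*457228)) = -1/(-423156 + (465314 - 457228)) = -1/(-423156 + 8086) = -1/(-415070) = -1*(-1/415070) = 1/415070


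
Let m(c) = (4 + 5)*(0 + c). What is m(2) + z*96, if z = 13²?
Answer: 16242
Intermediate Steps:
m(c) = 9*c
z = 169
m(2) + z*96 = 9*2 + 169*96 = 18 + 16224 = 16242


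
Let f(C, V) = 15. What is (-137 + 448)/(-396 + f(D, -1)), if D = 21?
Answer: -311/381 ≈ -0.81627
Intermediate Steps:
(-137 + 448)/(-396 + f(D, -1)) = (-137 + 448)/(-396 + 15) = 311/(-381) = 311*(-1/381) = -311/381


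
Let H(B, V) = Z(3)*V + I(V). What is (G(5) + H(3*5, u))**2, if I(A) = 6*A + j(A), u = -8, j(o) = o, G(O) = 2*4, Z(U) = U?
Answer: 5184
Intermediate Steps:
G(O) = 8
I(A) = 7*A (I(A) = 6*A + A = 7*A)
H(B, V) = 10*V (H(B, V) = 3*V + 7*V = 10*V)
(G(5) + H(3*5, u))**2 = (8 + 10*(-8))**2 = (8 - 80)**2 = (-72)**2 = 5184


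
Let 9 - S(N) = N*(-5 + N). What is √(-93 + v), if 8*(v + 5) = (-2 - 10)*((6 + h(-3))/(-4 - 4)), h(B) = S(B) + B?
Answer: I*√401/2 ≈ 10.012*I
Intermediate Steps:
S(N) = 9 - N*(-5 + N)
h(B) = 9 - B² + 6*B (h(B) = (9 - B² + 5*B) + B = 9 - B² + 6*B)
v = -29/4 (v = -5 + ((-2 - 10)*((6 + (9 - 1*(-3)² + 6*(-3)))/(-4 - 4)))/8 = -5 + (-12*(6 + (9 - 1*9 - 18))/(-8))/8 = -5 + (-12*(6 + (9 - 9 - 18))*(-1)/8)/8 = -5 + (-12*(6 - 18)*(-1)/8)/8 = -5 + (-(-144)*(-1)/8)/8 = -5 + (-12*3/2)/8 = -5 + (⅛)*(-18) = -5 - 9/4 = -29/4 ≈ -7.2500)
√(-93 + v) = √(-93 - 29/4) = √(-401/4) = I*√401/2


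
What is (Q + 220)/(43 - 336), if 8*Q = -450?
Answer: -655/1172 ≈ -0.55887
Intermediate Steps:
Q = -225/4 (Q = (1/8)*(-450) = -225/4 ≈ -56.250)
(Q + 220)/(43 - 336) = (-225/4 + 220)/(43 - 336) = (655/4)/(-293) = (655/4)*(-1/293) = -655/1172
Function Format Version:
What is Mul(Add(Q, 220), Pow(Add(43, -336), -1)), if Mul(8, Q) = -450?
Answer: Rational(-655, 1172) ≈ -0.55887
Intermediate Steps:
Q = Rational(-225, 4) (Q = Mul(Rational(1, 8), -450) = Rational(-225, 4) ≈ -56.250)
Mul(Add(Q, 220), Pow(Add(43, -336), -1)) = Mul(Add(Rational(-225, 4), 220), Pow(Add(43, -336), -1)) = Mul(Rational(655, 4), Pow(-293, -1)) = Mul(Rational(655, 4), Rational(-1, 293)) = Rational(-655, 1172)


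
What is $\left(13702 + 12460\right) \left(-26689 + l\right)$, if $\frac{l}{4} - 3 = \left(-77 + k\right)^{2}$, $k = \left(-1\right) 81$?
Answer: $1914508998$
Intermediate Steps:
$k = -81$
$l = 99868$ ($l = 12 + 4 \left(-77 - 81\right)^{2} = 12 + 4 \left(-158\right)^{2} = 12 + 4 \cdot 24964 = 12 + 99856 = 99868$)
$\left(13702 + 12460\right) \left(-26689 + l\right) = \left(13702 + 12460\right) \left(-26689 + 99868\right) = 26162 \cdot 73179 = 1914508998$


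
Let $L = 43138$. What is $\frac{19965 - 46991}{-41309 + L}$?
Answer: $- \frac{27026}{1829} \approx -14.776$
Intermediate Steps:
$\frac{19965 - 46991}{-41309 + L} = \frac{19965 - 46991}{-41309 + 43138} = - \frac{27026}{1829}$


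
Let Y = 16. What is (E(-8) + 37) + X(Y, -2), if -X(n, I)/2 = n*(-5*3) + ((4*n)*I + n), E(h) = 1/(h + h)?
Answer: 11855/16 ≈ 740.94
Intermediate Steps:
E(h) = 1/(2*h)
X(n, I) = 28*n - 8*I*n (X(n, I) = -2*(n*(-5*3) + ((4*n)*I + n)) = -2*(n*(-15) + (4*I*n + n)) = -2*(-15*n + (n + 4*I*n)) = -2*(-14*n + 4*I*n) = 28*n - 8*I*n)
(E(-8) + 37) + X(Y, -2) = ((1/2)/(-8) + 37) + 4*16*(7 - 2*(-2)) = ((1/2)*(-1/8) + 37) + 4*16*(7 + 4) = (-1/16 + 37) + 4*16*11 = 591/16 + 704 = 11855/16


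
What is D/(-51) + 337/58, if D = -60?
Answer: 6889/986 ≈ 6.9868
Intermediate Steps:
D/(-51) + 337/58 = -60/(-51) + 337/58 = -60*(-1/51) + 337*(1/58) = 20/17 + 337/58 = 6889/986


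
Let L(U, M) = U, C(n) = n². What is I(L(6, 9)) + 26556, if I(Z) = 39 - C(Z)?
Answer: 26559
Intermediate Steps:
I(Z) = 39 - Z²
I(L(6, 9)) + 26556 = (39 - 1*6²) + 26556 = (39 - 1*36) + 26556 = (39 - 36) + 26556 = 3 + 26556 = 26559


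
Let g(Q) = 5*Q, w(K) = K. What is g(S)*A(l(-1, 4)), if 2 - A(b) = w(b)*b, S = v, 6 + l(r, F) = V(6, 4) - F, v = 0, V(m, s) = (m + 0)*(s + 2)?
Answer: 0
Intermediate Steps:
V(m, s) = m*(2 + s)
l(r, F) = 30 - F (l(r, F) = -6 + (6*(2 + 4) - F) = -6 + (6*6 - F) = -6 + (36 - F) = 30 - F)
S = 0
A(b) = 2 - b**2 (A(b) = 2 - b*b = 2 - b**2)
g(S)*A(l(-1, 4)) = (5*0)*(2 - (30 - 1*4)**2) = 0*(2 - (30 - 4)**2) = 0*(2 - 1*26**2) = 0*(2 - 1*676) = 0*(2 - 676) = 0*(-674) = 0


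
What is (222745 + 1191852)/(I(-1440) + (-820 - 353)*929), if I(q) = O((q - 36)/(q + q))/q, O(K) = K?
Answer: -162961574400/125535398441 ≈ -1.2981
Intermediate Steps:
I(q) = (-36 + q)/(2*q²) (I(q) = ((q - 36)/(q + q))/q = ((-36 + q)/((2*q)))/q = ((-36 + q)*(1/(2*q)))/q = ((-36 + q)/(2*q))/q = (-36 + q)/(2*q²))
(222745 + 1191852)/(I(-1440) + (-820 - 353)*929) = (222745 + 1191852)/((½)*(-36 - 1440)/(-1440)² + (-820 - 353)*929) = 1414597/((½)*(1/2073600)*(-1476) - 1173*929) = 1414597/(-41/115200 - 1089717) = 1414597/(-125535398441/115200) = 1414597*(-115200/125535398441) = -162961574400/125535398441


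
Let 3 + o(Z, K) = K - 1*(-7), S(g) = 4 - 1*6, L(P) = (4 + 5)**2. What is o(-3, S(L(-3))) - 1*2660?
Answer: -2658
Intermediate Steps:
L(P) = 81 (L(P) = 9**2 = 81)
S(g) = -2 (S(g) = 4 - 6 = -2)
o(Z, K) = 4 + K (o(Z, K) = -3 + (K - 1*(-7)) = -3 + (K + 7) = -3 + (7 + K) = 4 + K)
o(-3, S(L(-3))) - 1*2660 = (4 - 2) - 1*2660 = 2 - 2660 = -2658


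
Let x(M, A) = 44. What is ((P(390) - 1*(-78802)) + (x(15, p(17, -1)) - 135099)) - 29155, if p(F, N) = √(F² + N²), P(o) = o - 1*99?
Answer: -85117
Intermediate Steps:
P(o) = -99 + o (P(o) = o - 99 = -99 + o)
((P(390) - 1*(-78802)) + (x(15, p(17, -1)) - 135099)) - 29155 = (((-99 + 390) - 1*(-78802)) + (44 - 135099)) - 29155 = ((291 + 78802) - 135055) - 29155 = (79093 - 135055) - 29155 = -55962 - 29155 = -85117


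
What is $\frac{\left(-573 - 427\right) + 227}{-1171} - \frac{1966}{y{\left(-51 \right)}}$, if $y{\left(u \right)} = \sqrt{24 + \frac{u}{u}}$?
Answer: $- \frac{2298321}{5855} \approx -392.54$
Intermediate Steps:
$y{\left(u \right)} = 5$ ($y{\left(u \right)} = \sqrt{24 + 1} = \sqrt{25} = 5$)
$\frac{\left(-573 - 427\right) + 227}{-1171} - \frac{1966}{y{\left(-51 \right)}} = \frac{\left(-573 - 427\right) + 227}{-1171} - \frac{1966}{5} = \left(-1000 + 227\right) \left(- \frac{1}{1171}\right) - \frac{1966}{5} = \left(-773\right) \left(- \frac{1}{1171}\right) - \frac{1966}{5} = \frac{773}{1171} - \frac{1966}{5} = - \frac{2298321}{5855}$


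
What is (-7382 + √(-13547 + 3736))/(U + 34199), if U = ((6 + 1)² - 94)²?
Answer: -3691/18112 + I*√9811/36224 ≈ -0.20379 + 0.0027344*I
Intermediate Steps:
U = 2025 (U = (7² - 94)² = (49 - 94)² = (-45)² = 2025)
(-7382 + √(-13547 + 3736))/(U + 34199) = (-7382 + √(-13547 + 3736))/(2025 + 34199) = (-7382 + √(-9811))/36224 = (-7382 + I*√9811)*(1/36224) = -3691/18112 + I*√9811/36224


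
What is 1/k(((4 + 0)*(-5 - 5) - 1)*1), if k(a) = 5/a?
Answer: -41/5 ≈ -8.2000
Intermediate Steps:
1/k(((4 + 0)*(-5 - 5) - 1)*1) = 1/(5/((((4 + 0)*(-5 - 5) - 1)*1))) = 1/(5/(((4*(-10) - 1)*1))) = 1/(5/(((-40 - 1)*1))) = 1/(5/((-41*1))) = 1/(5/(-41)) = 1/(5*(-1/41)) = 1/(-5/41) = -41/5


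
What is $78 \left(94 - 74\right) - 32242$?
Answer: $-30682$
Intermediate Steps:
$78 \left(94 - 74\right) - 32242 = 78 \cdot 20 - 32242 = 1560 - 32242 = -30682$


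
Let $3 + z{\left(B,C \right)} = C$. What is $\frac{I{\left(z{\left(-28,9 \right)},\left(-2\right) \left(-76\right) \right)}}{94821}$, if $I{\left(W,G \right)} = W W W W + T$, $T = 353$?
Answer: $\frac{1649}{94821} \approx 0.017391$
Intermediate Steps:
$z{\left(B,C \right)} = -3 + C$
$I{\left(W,G \right)} = 353 + W^{4}$ ($I{\left(W,G \right)} = W W W W + 353 = W^{2} W W + 353 = W^{3} W + 353 = W^{4} + 353 = 353 + W^{4}$)
$\frac{I{\left(z{\left(-28,9 \right)},\left(-2\right) \left(-76\right) \right)}}{94821} = \frac{353 + \left(-3 + 9\right)^{4}}{94821} = \left(353 + 6^{4}\right) \frac{1}{94821} = \left(353 + 1296\right) \frac{1}{94821} = 1649 \cdot \frac{1}{94821} = \frac{1649}{94821}$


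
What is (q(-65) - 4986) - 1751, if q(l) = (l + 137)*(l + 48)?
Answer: -7961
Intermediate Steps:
q(l) = (48 + l)*(137 + l) (q(l) = (137 + l)*(48 + l) = (48 + l)*(137 + l))
(q(-65) - 4986) - 1751 = ((6576 + (-65)² + 185*(-65)) - 4986) - 1751 = ((6576 + 4225 - 12025) - 4986) - 1751 = (-1224 - 4986) - 1751 = -6210 - 1751 = -7961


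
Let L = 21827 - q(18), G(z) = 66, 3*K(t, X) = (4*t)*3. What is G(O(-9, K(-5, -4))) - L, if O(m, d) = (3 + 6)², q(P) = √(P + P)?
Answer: -21755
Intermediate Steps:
K(t, X) = 4*t (K(t, X) = ((4*t)*3)/3 = (12*t)/3 = 4*t)
q(P) = √2*√P (q(P) = √(2*P) = √2*√P)
O(m, d) = 81 (O(m, d) = 9² = 81)
L = 21821 (L = 21827 - √2*√18 = 21827 - √2*3*√2 = 21827 - 1*6 = 21827 - 6 = 21821)
G(O(-9, K(-5, -4))) - L = 66 - 1*21821 = 66 - 21821 = -21755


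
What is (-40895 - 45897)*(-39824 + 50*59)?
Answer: 3200368208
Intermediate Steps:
(-40895 - 45897)*(-39824 + 50*59) = -86792*(-39824 + 2950) = -86792*(-36874) = 3200368208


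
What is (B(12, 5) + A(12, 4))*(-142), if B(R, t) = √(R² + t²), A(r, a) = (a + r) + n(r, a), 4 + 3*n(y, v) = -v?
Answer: -11218/3 ≈ -3739.3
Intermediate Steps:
n(y, v) = -4/3 - v/3 (n(y, v) = -4/3 + (-v)/3 = -4/3 - v/3)
A(r, a) = -4/3 + r + 2*a/3 (A(r, a) = (a + r) + (-4/3 - a/3) = -4/3 + r + 2*a/3)
(B(12, 5) + A(12, 4))*(-142) = (√(12² + 5²) + (-4/3 + 12 + (⅔)*4))*(-142) = (√(144 + 25) + (-4/3 + 12 + 8/3))*(-142) = (√169 + 40/3)*(-142) = (13 + 40/3)*(-142) = (79/3)*(-142) = -11218/3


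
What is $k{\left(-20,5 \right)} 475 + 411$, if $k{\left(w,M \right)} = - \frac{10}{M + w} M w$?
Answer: $- \frac{93767}{3} \approx -31256.0$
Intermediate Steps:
$k{\left(w,M \right)} = - \frac{10 M w}{M + w}$ ($k{\left(w,M \right)} = - \frac{10 M}{M + w} w = - \frac{10 M w}{M + w}$)
$k{\left(-20,5 \right)} 475 + 411 = \left(-10\right) 5 \left(-20\right) \frac{1}{5 - 20} \cdot 475 + 411 = \left(-10\right) 5 \left(-20\right) \frac{1}{-15} \cdot 475 + 411 = \left(-10\right) 5 \left(-20\right) \left(- \frac{1}{15}\right) 475 + 411 = \left(- \frac{200}{3}\right) 475 + 411 = - \frac{95000}{3} + 411 = - \frac{93767}{3}$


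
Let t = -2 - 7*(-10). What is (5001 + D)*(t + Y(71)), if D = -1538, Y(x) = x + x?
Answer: 727230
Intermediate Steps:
Y(x) = 2*x
t = 68 (t = -2 + 70 = 68)
(5001 + D)*(t + Y(71)) = (5001 - 1538)*(68 + 2*71) = 3463*(68 + 142) = 3463*210 = 727230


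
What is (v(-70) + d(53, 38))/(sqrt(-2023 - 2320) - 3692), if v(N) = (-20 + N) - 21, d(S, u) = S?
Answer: 214136/13635207 + 58*I*sqrt(4343)/13635207 ≈ 0.015705 + 0.00028032*I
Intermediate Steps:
v(N) = -41 + N
(v(-70) + d(53, 38))/(sqrt(-2023 - 2320) - 3692) = ((-41 - 70) + 53)/(sqrt(-2023 - 2320) - 3692) = (-111 + 53)/(sqrt(-4343) - 3692) = -58/(I*sqrt(4343) - 3692) = -58/(-3692 + I*sqrt(4343))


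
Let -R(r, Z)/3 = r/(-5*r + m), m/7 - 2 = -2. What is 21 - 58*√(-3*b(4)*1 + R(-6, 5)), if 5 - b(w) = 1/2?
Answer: 21 - 29*I*√1290/5 ≈ 21.0 - 208.32*I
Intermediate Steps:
b(w) = 9/2 (b(w) = 5 - 1/2 = 5 - 1*½ = 5 - ½ = 9/2)
m = 0 (m = 14 + 7*(-2) = 14 - 14 = 0)
R(r, Z) = ⅗ (R(r, Z) = -3*r/(-5*r + 0) = -3*r/((-5*r)) = -3*r*(-1/(5*r)) = -3*(-⅕) = ⅗)
21 - 58*√(-3*b(4)*1 + R(-6, 5)) = 21 - 58*√(-3*9/2*1 + ⅗) = 21 - 58*√(-27/2*1 + ⅗) = 21 - 58*√(-27/2 + ⅗) = 21 - 29*I*√1290/5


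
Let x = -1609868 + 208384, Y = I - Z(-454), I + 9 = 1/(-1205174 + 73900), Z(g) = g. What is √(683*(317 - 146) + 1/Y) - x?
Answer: 1401484 + √29598687563634449989059/503416929 ≈ 1.4018e+6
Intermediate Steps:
I = -10181467/1131274 (I = -9 + 1/(-1205174 + 73900) = -9 + 1/(-1131274) = -9 - 1/1131274 = -10181467/1131274 ≈ -9.0000)
Y = 503416929/1131274 (Y = -10181467/1131274 - 1*(-454) = -10181467/1131274 + 454 = 503416929/1131274 ≈ 445.00)
x = -1401484
√(683*(317 - 146) + 1/Y) - x = √(683*(317 - 146) + 1/(503416929/1131274)) - 1*(-1401484) = √(683*171 + 1131274/503416929) + 1401484 = √(116793 + 1131274/503416929) + 1401484 = √(58795574519971/503416929) + 1401484 = √29598687563634449989059/503416929 + 1401484 = 1401484 + √29598687563634449989059/503416929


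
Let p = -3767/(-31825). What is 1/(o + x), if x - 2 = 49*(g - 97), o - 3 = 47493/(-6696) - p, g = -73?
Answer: -7892600/65762809391 ≈ -0.00012002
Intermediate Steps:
p = 3767/31825 (p = -3767*(-1/31825) = 3767/31825 ≈ 0.11837)
o = -33236591/7892600 (o = 3 + (47493/(-6696) - 1*3767/31825) = 3 + (47493*(-1/6696) - 3767/31825) = 3 + (-1759/248 - 3767/31825) = 3 - 56914391/7892600 = -33236591/7892600 ≈ -4.2111)
x = -8328 (x = 2 + 49*(-73 - 97) = 2 + 49*(-170) = 2 - 8330 = -8328)
1/(o + x) = 1/(-33236591/7892600 - 8328) = 1/(-65762809391/7892600) = -7892600/65762809391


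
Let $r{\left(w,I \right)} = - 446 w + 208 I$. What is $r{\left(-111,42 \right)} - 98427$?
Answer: $-40185$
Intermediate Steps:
$r{\left(-111,42 \right)} - 98427 = \left(\left(-446\right) \left(-111\right) + 208 \cdot 42\right) - 98427 = \left(49506 + 8736\right) - 98427 = 58242 - 98427 = -40185$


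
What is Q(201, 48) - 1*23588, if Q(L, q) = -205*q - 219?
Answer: -33647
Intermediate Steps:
Q(L, q) = -219 - 205*q
Q(201, 48) - 1*23588 = (-219 - 205*48) - 1*23588 = (-219 - 9840) - 23588 = -10059 - 23588 = -33647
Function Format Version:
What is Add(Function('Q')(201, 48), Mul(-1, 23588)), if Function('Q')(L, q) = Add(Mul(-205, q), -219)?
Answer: -33647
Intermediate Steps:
Function('Q')(L, q) = Add(-219, Mul(-205, q))
Add(Function('Q')(201, 48), Mul(-1, 23588)) = Add(Add(-219, Mul(-205, 48)), Mul(-1, 23588)) = Add(Add(-219, -9840), -23588) = Add(-10059, -23588) = -33647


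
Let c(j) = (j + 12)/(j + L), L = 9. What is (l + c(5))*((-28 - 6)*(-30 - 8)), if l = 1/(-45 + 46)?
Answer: 20026/7 ≈ 2860.9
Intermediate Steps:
c(j) = (12 + j)/(9 + j) (c(j) = (j + 12)/(j + 9) = (12 + j)/(9 + j))
l = 1 (l = 1/1 = 1)
(l + c(5))*((-28 - 6)*(-30 - 8)) = (1 + (12 + 5)/(9 + 5))*((-28 - 6)*(-30 - 8)) = (1 + 17/14)*(-34*(-38)) = (1 + (1/14)*17)*1292 = (1 + 17/14)*1292 = (31/14)*1292 = 20026/7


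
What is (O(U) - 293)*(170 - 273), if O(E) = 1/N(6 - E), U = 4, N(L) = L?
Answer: 60255/2 ≈ 30128.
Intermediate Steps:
O(E) = 1/(6 - E)
(O(U) - 293)*(170 - 273) = (-1/(-6 + 4) - 293)*(170 - 273) = (-1/(-2) - 293)*(-103) = (-1*(-½) - 293)*(-103) = (½ - 293)*(-103) = -585/2*(-103) = 60255/2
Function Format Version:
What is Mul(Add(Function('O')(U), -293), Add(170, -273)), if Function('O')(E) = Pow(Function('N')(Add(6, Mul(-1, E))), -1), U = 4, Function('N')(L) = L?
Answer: Rational(60255, 2) ≈ 30128.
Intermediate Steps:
Function('O')(E) = Pow(Add(6, Mul(-1, E)), -1)
Mul(Add(Function('O')(U), -293), Add(170, -273)) = Mul(Add(Mul(-1, Pow(Add(-6, 4), -1)), -293), Add(170, -273)) = Mul(Add(Mul(-1, Pow(-2, -1)), -293), -103) = Mul(Add(Mul(-1, Rational(-1, 2)), -293), -103) = Mul(Add(Rational(1, 2), -293), -103) = Mul(Rational(-585, 2), -103) = Rational(60255, 2)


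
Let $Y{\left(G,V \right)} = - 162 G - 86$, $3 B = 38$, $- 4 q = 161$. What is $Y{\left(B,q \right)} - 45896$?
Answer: $-48034$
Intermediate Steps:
$q = - \frac{161}{4}$ ($q = \left(- \frac{1}{4}\right) 161 = - \frac{161}{4} \approx -40.25$)
$B = \frac{38}{3}$ ($B = \frac{1}{3} \cdot 38 = \frac{38}{3} \approx 12.667$)
$Y{\left(G,V \right)} = -86 - 162 G$
$Y{\left(B,q \right)} - 45896 = \left(-86 - 2052\right) - 45896 = -2138 - 45896 = -48034$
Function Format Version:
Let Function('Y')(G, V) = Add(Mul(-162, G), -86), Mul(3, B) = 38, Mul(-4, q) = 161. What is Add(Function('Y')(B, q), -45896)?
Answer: -48034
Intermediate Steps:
q = Rational(-161, 4) (q = Mul(Rational(-1, 4), 161) = Rational(-161, 4) ≈ -40.250)
B = Rational(38, 3) (B = Mul(Rational(1, 3), 38) = Rational(38, 3) ≈ 12.667)
Function('Y')(G, V) = Add(-86, Mul(-162, G))
Add(Function('Y')(B, q), -45896) = Add(Add(-86, Mul(-162, Rational(38, 3))), -45896) = Add(Add(-86, -2052), -45896) = Add(-2138, -45896) = -48034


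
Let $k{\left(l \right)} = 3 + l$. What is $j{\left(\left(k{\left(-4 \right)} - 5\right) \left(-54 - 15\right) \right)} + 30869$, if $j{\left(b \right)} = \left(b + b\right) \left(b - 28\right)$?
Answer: $350477$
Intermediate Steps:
$j{\left(b \right)} = 2 b \left(-28 + b\right)$
$j{\left(\left(k{\left(-4 \right)} - 5\right) \left(-54 - 15\right) \right)} + 30869 = 2 \left(\left(3 - 4\right) - 5\right) \left(-54 - 15\right) \left(-28 + \left(\left(3 - 4\right) - 5\right) \left(-54 - 15\right)\right) + 30869 = 2 \left(-1 - 5\right) \left(-69\right) \left(-28 + \left(-1 - 5\right) \left(-69\right)\right) + 30869 = 2 \left(\left(-6\right) \left(-69\right)\right) \left(-28 - -414\right) + 30869 = 2 \cdot 414 \left(-28 + 414\right) + 30869 = 2 \cdot 414 \cdot 386 + 30869 = 319608 + 30869 = 350477$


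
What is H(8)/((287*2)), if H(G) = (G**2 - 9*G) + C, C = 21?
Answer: 13/574 ≈ 0.022648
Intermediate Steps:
H(G) = 21 + G**2 - 9*G (H(G) = (G**2 - 9*G) + 21 = 21 + G**2 - 9*G)
H(8)/((287*2)) = (21 + 8**2 - 9*8)/((287*2)) = (21 + 64 - 72)/574 = 13*(1/574) = 13/574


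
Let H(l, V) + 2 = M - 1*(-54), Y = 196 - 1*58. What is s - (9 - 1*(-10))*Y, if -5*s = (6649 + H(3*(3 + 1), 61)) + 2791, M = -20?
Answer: -22582/5 ≈ -4516.4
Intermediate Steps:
Y = 138 (Y = 196 - 58 = 138)
H(l, V) = 32 (H(l, V) = -2 + (-20 - 1*(-54)) = -2 + (-20 + 54) = -2 + 34 = 32)
s = -9472/5 (s = -((6649 + 32) + 2791)/5 = -(6681 + 2791)/5 = -1/5*9472 = -9472/5 ≈ -1894.4)
s - (9 - 1*(-10))*Y = -9472/5 - (9 - 1*(-10))*138 = -9472/5 - (9 + 10)*138 = -9472/5 - 19*138 = -9472/5 - 1*2622 = -9472/5 - 2622 = -22582/5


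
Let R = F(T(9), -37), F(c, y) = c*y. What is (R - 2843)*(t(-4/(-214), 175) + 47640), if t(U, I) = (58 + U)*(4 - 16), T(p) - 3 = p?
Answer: -16510548408/107 ≈ -1.5430e+8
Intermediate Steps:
T(p) = 3 + p
t(U, I) = -696 - 12*U (t(U, I) = (58 + U)*(-12) = -696 - 12*U)
R = -444 (R = (3 + 9)*(-37) = 12*(-37) = -444)
(R - 2843)*(t(-4/(-214), 175) + 47640) = (-444 - 2843)*((-696 - (-48)/(-214)) + 47640) = -3287*((-696 - (-48)*(-1)/214) + 47640) = -3287*((-696 - 12*2/107) + 47640) = -3287*((-696 - 24/107) + 47640) = -3287*(-74496/107 + 47640) = -3287*5022984/107 = -16510548408/107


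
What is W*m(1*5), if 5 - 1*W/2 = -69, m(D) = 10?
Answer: 1480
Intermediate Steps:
W = 148 (W = 10 - 2*(-69) = 10 + 138 = 148)
W*m(1*5) = 148*10 = 1480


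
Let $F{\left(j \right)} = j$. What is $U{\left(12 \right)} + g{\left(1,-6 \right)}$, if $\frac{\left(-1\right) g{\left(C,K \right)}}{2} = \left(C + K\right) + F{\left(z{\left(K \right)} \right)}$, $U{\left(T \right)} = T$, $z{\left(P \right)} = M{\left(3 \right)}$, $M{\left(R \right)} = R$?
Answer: $16$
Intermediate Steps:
$z{\left(P \right)} = 3$
$g{\left(C,K \right)} = -6 - 2 C - 2 K$ ($g{\left(C,K \right)} = - 2 \left(\left(C + K\right) + 3\right) = - 2 \left(3 + C + K\right) = -6 - 2 C - 2 K$)
$U{\left(12 \right)} + g{\left(1,-6 \right)} = 12 - -4 = 12 + 4 = 16$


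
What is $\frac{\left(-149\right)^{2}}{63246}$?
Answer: $\frac{22201}{63246} \approx 0.35103$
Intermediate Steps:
$\frac{\left(-149\right)^{2}}{63246} = 22201 \cdot \frac{1}{63246} = \frac{22201}{63246}$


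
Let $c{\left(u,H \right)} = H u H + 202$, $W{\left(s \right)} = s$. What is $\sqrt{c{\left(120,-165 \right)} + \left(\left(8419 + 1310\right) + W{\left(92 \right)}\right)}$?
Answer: $\sqrt{3277023} \approx 1810.3$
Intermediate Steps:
$c{\left(u,H \right)} = 202 + u H^{2}$ ($c{\left(u,H \right)} = u H^{2} + 202 = 202 + u H^{2}$)
$\sqrt{c{\left(120,-165 \right)} + \left(\left(8419 + 1310\right) + W{\left(92 \right)}\right)} = \sqrt{\left(202 + 120 \left(-165\right)^{2}\right) + \left(\left(8419 + 1310\right) + 92\right)} = \sqrt{\left(202 + 120 \cdot 27225\right) + \left(9729 + 92\right)} = \sqrt{\left(202 + 3267000\right) + 9821} = \sqrt{3267202 + 9821} = \sqrt{3277023}$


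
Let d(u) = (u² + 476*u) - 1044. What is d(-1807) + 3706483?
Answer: 6110556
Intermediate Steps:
d(u) = -1044 + u² + 476*u
d(-1807) + 3706483 = (-1044 + (-1807)² + 476*(-1807)) + 3706483 = (-1044 + 3265249 - 860132) + 3706483 = 2404073 + 3706483 = 6110556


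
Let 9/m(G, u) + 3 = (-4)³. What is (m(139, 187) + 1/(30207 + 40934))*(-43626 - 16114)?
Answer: 38245667480/4766447 ≈ 8023.9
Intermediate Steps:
m(G, u) = -9/67 (m(G, u) = 9/(-3 + (-4)³) = 9/(-3 - 64) = 9/(-67) = 9*(-1/67) = -9/67)
(m(139, 187) + 1/(30207 + 40934))*(-43626 - 16114) = (-9/67 + 1/(30207 + 40934))*(-43626 - 16114) = (-9/67 + 1/71141)*(-59740) = -640202/4766447*(-59740) = 38245667480/4766447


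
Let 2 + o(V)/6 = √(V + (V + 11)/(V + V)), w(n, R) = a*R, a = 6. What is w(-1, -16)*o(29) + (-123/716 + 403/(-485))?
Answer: 399695317/347260 - 576*√24969/29 ≈ -1987.5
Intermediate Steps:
w(n, R) = 6*R
o(V) = -12 + 6*√(V + (11 + V)/(2*V)) (o(V) = -12 + 6*√(V + (V + 11)/(V + V)) = -12 + 6*√(V + (11 + V)/((2*V))) = -12 + 6*√(V + (11 + V)*(1/(2*V))) = -12 + 6*√(V + (11 + V)/(2*V)))
w(-1, -16)*o(29) + (-123/716 + 403/(-485)) = (6*(-16))*(-12 + 3*√(2 + 4*29 + 22/29)) + (-123/716 + 403/(-485)) = -96*(-12 + 3*√(2 + 116 + 22*(1/29))) + (-123*1/716 + 403*(-1/485)) = -96*(-12 + 3*√(2 + 116 + 22/29)) + (-123/716 - 403/485) = -96*(-12 + 3*√(3444/29)) - 348203/347260 = -96*(-12 + 3*(2*√24969/29)) - 348203/347260 = -96*(-12 + 6*√24969/29) - 348203/347260 = (1152 - 576*√24969/29) - 348203/347260 = 399695317/347260 - 576*√24969/29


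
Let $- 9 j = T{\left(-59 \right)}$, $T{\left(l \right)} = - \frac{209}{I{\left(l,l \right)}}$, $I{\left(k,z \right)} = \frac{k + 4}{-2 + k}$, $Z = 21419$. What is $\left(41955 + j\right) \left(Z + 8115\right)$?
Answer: $\frac{55793683556}{45} \approx 1.2399 \cdot 10^{9}$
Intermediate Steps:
$I{\left(k,z \right)} = \frac{4 + k}{-2 + k}$
$T{\left(l \right)} = - \frac{209 \left(-2 + l\right)}{4 + l}$ ($T{\left(l \right)} = - \frac{209}{\frac{1}{-2 + l} \left(4 + l\right)} = - 209 \frac{-2 + l}{4 + l} = - \frac{209 \left(-2 + l\right)}{4 + l}$)
$j = \frac{1159}{45}$ ($j = - \frac{209 \frac{1}{4 - 59} \left(2 - -59\right)}{9} = - \frac{209 \frac{1}{-55} \left(2 + 59\right)}{9} = - \frac{209 \left(- \frac{1}{55}\right) 61}{9} = \left(- \frac{1}{9}\right) \left(- \frac{1159}{5}\right) = \frac{1159}{45} \approx 25.756$)
$\left(41955 + j\right) \left(Z + 8115\right) = \left(41955 + \frac{1159}{45}\right) \left(21419 + 8115\right) = \frac{1889134}{45} \cdot 29534 = \frac{55793683556}{45}$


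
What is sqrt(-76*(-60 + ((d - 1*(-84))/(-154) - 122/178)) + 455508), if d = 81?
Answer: sqrt(178617555158)/623 ≈ 678.38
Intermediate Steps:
sqrt(-76*(-60 + ((d - 1*(-84))/(-154) - 122/178)) + 455508) = sqrt(-76*(-60 + ((81 - 1*(-84))/(-154) - 122/178)) + 455508) = sqrt(-76*(-60 + ((81 + 84)*(-1/154) - 122*1/178)) + 455508) = sqrt(-76*(-60 + (165*(-1/154) - 61/89)) + 455508) = sqrt(-76*(-60 + (-15/14 - 61/89)) + 455508) = sqrt(-76*(-60 - 2189/1246) + 455508) = sqrt(-76*(-76949/1246) + 455508) = sqrt(2924062/623 + 455508) = sqrt(286705546/623) = sqrt(178617555158)/623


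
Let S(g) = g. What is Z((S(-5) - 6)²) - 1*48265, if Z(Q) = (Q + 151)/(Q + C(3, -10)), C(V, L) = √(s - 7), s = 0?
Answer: (-48265*√7 + 5839793*I)/(√7 - 121*I) ≈ -48263.0 - 0.049129*I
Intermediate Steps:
C(V, L) = I*√7 (C(V, L) = √(0 - 7) = √(-7) = I*√7)
Z(Q) = (151 + Q)/(Q + I*√7) (Z(Q) = (Q + 151)/(Q + I*√7) = (151 + Q)/(Q + I*√7))
Z((S(-5) - 6)²) - 1*48265 = (151 + (-5 - 6)²)/((-5 - 6)² + I*√7) - 1*48265 = (151 + (-11)²)/((-11)² + I*√7) - 48265 = (151 + 121)/(121 + I*√7) - 48265 = 272/(121 + I*√7) - 48265 = -48265 + 272/(121 + I*√7)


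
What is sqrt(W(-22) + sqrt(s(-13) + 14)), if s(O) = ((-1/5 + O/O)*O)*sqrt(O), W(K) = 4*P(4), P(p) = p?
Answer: sqrt(400 + 5*sqrt(10)*sqrt(35 - 26*I*sqrt(13)))/5 ≈ 4.6206 - 0.39036*I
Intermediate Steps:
W(K) = 16 (W(K) = 4*4 = 16)
s(O) = 4*O**(3/2)/5 (s(O) = ((-1*1/5 + 1)*O)*sqrt(O) = ((-1/5 + 1)*O)*sqrt(O) = (4*O/5)*sqrt(O) = 4*O**(3/2)/5)
sqrt(W(-22) + sqrt(s(-13) + 14)) = sqrt(16 + sqrt(4*(-13)**(3/2)/5 + 14)) = sqrt(16 + sqrt(4*(-13*I*sqrt(13))/5 + 14)) = sqrt(16 + sqrt(-52*I*sqrt(13)/5 + 14)) = sqrt(16 + sqrt(14 - 52*I*sqrt(13)/5))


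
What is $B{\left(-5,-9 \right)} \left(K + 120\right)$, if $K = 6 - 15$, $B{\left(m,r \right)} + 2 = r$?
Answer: $-1221$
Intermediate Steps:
$B{\left(m,r \right)} = -2 + r$
$K = -9$ ($K = 6 - 15 = -9$)
$B{\left(-5,-9 \right)} \left(K + 120\right) = \left(-2 - 9\right) \left(-9 + 120\right) = \left(-11\right) 111 = -1221$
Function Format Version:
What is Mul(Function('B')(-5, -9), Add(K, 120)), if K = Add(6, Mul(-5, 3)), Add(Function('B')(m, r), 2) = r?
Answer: -1221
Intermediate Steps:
Function('B')(m, r) = Add(-2, r)
K = -9 (K = Add(6, -15) = -9)
Mul(Function('B')(-5, -9), Add(K, 120)) = Mul(Add(-2, -9), Add(-9, 120)) = Mul(-11, 111) = -1221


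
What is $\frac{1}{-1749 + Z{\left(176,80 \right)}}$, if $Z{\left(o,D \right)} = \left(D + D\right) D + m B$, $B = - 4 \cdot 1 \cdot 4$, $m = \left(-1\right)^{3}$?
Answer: $\frac{1}{11067} \approx 9.0359 \cdot 10^{-5}$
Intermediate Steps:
$m = -1$
$B = -16$ ($B = \left(-4\right) 4 = -16$)
$Z{\left(o,D \right)} = 16 + 2 D^{2}$ ($Z{\left(o,D \right)} = \left(D + D\right) D - -16 = 2 D D + 16 = 2 D^{2} + 16 = 16 + 2 D^{2}$)
$\frac{1}{-1749 + Z{\left(176,80 \right)}} = \frac{1}{-1749 + \left(16 + 2 \cdot 80^{2}\right)} = \frac{1}{-1749 + \left(16 + 2 \cdot 6400\right)} = \frac{1}{-1749 + \left(16 + 12800\right)} = \frac{1}{-1749 + 12816} = \frac{1}{11067}$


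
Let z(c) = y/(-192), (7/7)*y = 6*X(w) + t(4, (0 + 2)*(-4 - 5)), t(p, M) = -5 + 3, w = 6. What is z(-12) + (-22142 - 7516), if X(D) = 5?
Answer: -1423591/48 ≈ -29658.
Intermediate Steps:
t(p, M) = -2
y = 28 (y = 6*5 - 2 = 30 - 2 = 28)
z(c) = -7/48 (z(c) = 28/(-192) = 28*(-1/192) = -7/48)
z(-12) + (-22142 - 7516) = -7/48 + (-22142 - 7516) = -7/48 - 29658 = -1423591/48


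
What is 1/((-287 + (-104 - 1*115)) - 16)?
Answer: -1/522 ≈ -0.0019157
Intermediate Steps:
1/((-287 + (-104 - 1*115)) - 16) = 1/((-287 + (-104 - 115)) - 16) = 1/((-287 - 219) - 16) = 1/(-506 - 16) = 1/(-522) = -1/522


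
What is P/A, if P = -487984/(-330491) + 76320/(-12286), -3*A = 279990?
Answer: 686703632/13534224704235 ≈ 5.0738e-5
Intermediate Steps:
A = -93330 (A = -1/3*279990 = -93330)
P = -1373407264/290029459 (P = -487984*(-1/330491) + 76320*(-1/12286) = 69712/47213 - 38160/6143 = -1373407264/290029459 ≈ -4.7354)
P/A = -1373407264/290029459/(-93330) = -1373407264/290029459*(-1/93330) = 686703632/13534224704235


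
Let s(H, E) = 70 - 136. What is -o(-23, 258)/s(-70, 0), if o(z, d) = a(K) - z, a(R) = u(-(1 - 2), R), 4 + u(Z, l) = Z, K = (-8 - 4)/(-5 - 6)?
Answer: 10/33 ≈ 0.30303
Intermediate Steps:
K = 12/11 (K = -12/(-11) = -12*(-1/11) = 12/11 ≈ 1.0909)
s(H, E) = -66
u(Z, l) = -4 + Z
a(R) = -3 (a(R) = -4 - (1 - 2) = -4 - 1*(-1) = -4 + 1 = -3)
o(z, d) = -3 - z
-o(-23, 258)/s(-70, 0) = -(-3 - 1*(-23))/(-66) = -(-3 + 23)*(-1)/66 = -20*(-1)/66 = -1*(-10/33) = 10/33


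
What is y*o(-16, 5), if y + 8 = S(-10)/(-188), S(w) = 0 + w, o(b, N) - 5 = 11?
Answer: -5976/47 ≈ -127.15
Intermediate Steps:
o(b, N) = 16 (o(b, N) = 5 + 11 = 16)
S(w) = w
y = -747/94 (y = -8 - 10/(-188) = -8 - 10*(-1/188) = -8 + 5/94 = -747/94 ≈ -7.9468)
y*o(-16, 5) = -747/94*16 = -5976/47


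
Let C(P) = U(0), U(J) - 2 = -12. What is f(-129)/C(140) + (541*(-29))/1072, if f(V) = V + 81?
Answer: -52717/5360 ≈ -9.8353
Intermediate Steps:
U(J) = -10 (U(J) = 2 - 12 = -10)
C(P) = -10
f(V) = 81 + V
f(-129)/C(140) + (541*(-29))/1072 = (81 - 129)/(-10) + (541*(-29))/1072 = -48*(-⅒) - 15689*1/1072 = 24/5 - 15689/1072 = -52717/5360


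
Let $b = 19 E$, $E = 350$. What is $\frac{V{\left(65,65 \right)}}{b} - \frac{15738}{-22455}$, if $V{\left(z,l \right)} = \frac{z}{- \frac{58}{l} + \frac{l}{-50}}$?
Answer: $\frac{13172311}{18914595} \approx 0.69641$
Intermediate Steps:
$V{\left(z,l \right)} = \frac{z}{- \frac{58}{l} - \frac{l}{50}}$ ($V{\left(z,l \right)} = \frac{z}{- \frac{58}{l} + l \left(- \frac{1}{50}\right)} = \frac{z}{- \frac{58}{l} - \frac{l}{50}}$)
$b = 6650$ ($b = 19 \cdot 350 = 6650$)
$\frac{V{\left(65,65 \right)}}{b} - \frac{15738}{-22455} = \frac{\left(-50\right) 65 \cdot 65 \frac{1}{2900 + 65^{2}}}{6650} - \frac{15738}{-22455} = \left(-50\right) 65 \cdot 65 \frac{1}{2900 + 4225} \cdot \frac{1}{6650} - - \frac{5246}{7485} = \left(-50\right) 65 \cdot 65 \cdot \frac{1}{7125} \cdot \frac{1}{6650} + \frac{5246}{7485} = \left(- \frac{1690}{57}\right) \frac{1}{6650} + \frac{5246}{7485} = - \frac{169}{37905} + \frac{5246}{7485} = \frac{13172311}{18914595}$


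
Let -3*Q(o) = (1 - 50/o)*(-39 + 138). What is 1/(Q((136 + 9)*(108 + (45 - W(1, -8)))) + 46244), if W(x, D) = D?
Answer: 4669/215759489 ≈ 2.1640e-5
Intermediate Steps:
Q(o) = -33 + 1650/o (Q(o) = -(1 - 50/o)*(-39 + 138)/3 = -(1 - 50/o)*99/3 = -(99 - 4950/o)/3 = -33 + 1650/o)
1/(Q((136 + 9)*(108 + (45 - W(1, -8)))) + 46244) = 1/((-33 + 1650/(((136 + 9)*(108 + (45 - 1*(-8)))))) + 46244) = 1/((-33 + 1650/((145*(108 + (45 + 8))))) + 46244) = 1/((-33 + 1650/((145*(108 + 53)))) + 46244) = 1/((-33 + 1650/((145*161))) + 46244) = 1/((-33 + 1650/23345) + 46244) = 1/((-33 + 1650*(1/23345)) + 46244) = 1/((-33 + 330/4669) + 46244) = 1/(-153747/4669 + 46244) = 1/(215759489/4669) = 4669/215759489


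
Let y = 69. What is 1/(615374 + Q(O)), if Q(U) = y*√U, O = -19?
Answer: 615374/378685250335 - 69*I*√19/378685250335 ≈ 1.625e-6 - 7.9423e-10*I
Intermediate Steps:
Q(U) = 69*√U
1/(615374 + Q(O)) = 1/(615374 + 69*√(-19)) = 1/(615374 + 69*(I*√19)) = 1/(615374 + 69*I*√19)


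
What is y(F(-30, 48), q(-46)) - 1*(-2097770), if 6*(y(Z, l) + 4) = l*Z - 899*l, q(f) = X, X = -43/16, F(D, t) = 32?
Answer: 67140939/32 ≈ 2.0982e+6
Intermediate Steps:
X = -43/16 (X = -43*1/16 = -43/16 ≈ -2.6875)
q(f) = -43/16
y(Z, l) = -4 - 899*l/6 + Z*l/6 (y(Z, l) = -4 + (l*Z - 899*l)/6 = -4 + (Z*l - 899*l)/6 = -4 + (-899*l + Z*l)/6 = -4 + (-899*l/6 + Z*l/6) = -4 - 899*l/6 + Z*l/6)
y(F(-30, 48), q(-46)) - 1*(-2097770) = (-4 - 899/6*(-43/16) + (⅙)*32*(-43/16)) - 1*(-2097770) = (-4 + 38657/96 - 43/3) + 2097770 = 12299/32 + 2097770 = 67140939/32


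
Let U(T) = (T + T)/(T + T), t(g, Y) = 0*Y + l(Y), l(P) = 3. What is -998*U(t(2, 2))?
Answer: -998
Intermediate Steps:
t(g, Y) = 3 (t(g, Y) = 0*Y + 3 = 0 + 3 = 3)
U(T) = 1 (U(T) = (2*T)/((2*T)) = (2*T)*(1/(2*T)) = 1)
-998*U(t(2, 2)) = -998*1 = -998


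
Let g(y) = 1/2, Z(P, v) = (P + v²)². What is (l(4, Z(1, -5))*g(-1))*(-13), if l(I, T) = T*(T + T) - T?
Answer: -5936294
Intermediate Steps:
g(y) = ½
l(I, T) = -T + 2*T² (l(I, T) = T*(2*T) - T = 2*T² - T = -T + 2*T²)
(l(4, Z(1, -5))*g(-1))*(-13) = (((1 + (-5)²)²*(-1 + 2*(1 + (-5)²)²))*(½))*(-13) = (((1 + 25)²*(-1 + 2*(1 + 25)²))*(½))*(-13) = ((26²*(-1 + 2*26²))*(½))*(-13) = ((676*(-1 + 2*676))*(½))*(-13) = ((676*(-1 + 1352))*(½))*(-13) = ((676*1351)*(½))*(-13) = (913276*(½))*(-13) = 456638*(-13) = -5936294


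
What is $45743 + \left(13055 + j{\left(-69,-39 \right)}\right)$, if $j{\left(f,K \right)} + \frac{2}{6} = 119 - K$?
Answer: $\frac{176867}{3} \approx 58956.0$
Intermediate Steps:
$j{\left(f,K \right)} = \frac{356}{3} - K$ ($j{\left(f,K \right)} = - \frac{1}{3} - \left(-119 + K\right) = \frac{356}{3} - K$)
$45743 + \left(13055 + j{\left(-69,-39 \right)}\right) = 45743 + \left(13055 + \left(\frac{356}{3} - -39\right)\right) = 45743 + \left(13055 + \left(\frac{356}{3} + 39\right)\right) = 45743 + \left(13055 + \frac{473}{3}\right) = 45743 + \frac{39638}{3} = \frac{176867}{3}$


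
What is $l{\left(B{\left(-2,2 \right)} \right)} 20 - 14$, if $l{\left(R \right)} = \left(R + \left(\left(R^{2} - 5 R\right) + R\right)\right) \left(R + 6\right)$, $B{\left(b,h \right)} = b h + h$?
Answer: $786$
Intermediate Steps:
$B{\left(b,h \right)} = h + b h$
$l{\left(R \right)} = \left(6 + R\right) \left(R^{2} - 3 R\right)$ ($l{\left(R \right)} = \left(R + \left(R^{2} - 4 R\right)\right) \left(6 + R\right) = \left(R^{2} - 3 R\right) \left(6 + R\right) = \left(6 + R\right) \left(R^{2} - 3 R\right)$)
$l{\left(B{\left(-2,2 \right)} \right)} 20 - 14 = 2 \left(1 - 2\right) \left(-18 + \left(2 \left(1 - 2\right)\right)^{2} + 3 \cdot 2 \left(1 - 2\right)\right) 20 - 14 = 2 \left(-1\right) \left(-18 + \left(2 \left(-1\right)\right)^{2} + 3 \cdot 2 \left(-1\right)\right) 20 - 14 = - 2 \left(-18 + \left(-2\right)^{2} + 3 \left(-2\right)\right) 20 - 14 = - 2 \left(-18 + 4 - 6\right) 20 - 14 = \left(-2\right) \left(-20\right) 20 - 14 = 40 \cdot 20 - 14 = 800 - 14 = 786$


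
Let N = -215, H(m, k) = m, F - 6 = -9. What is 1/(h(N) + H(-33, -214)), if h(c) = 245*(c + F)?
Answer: -1/53443 ≈ -1.8712e-5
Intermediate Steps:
F = -3 (F = 6 - 9 = -3)
h(c) = -735 + 245*c (h(c) = 245*(c - 3) = 245*(-3 + c) = -735 + 245*c)
1/(h(N) + H(-33, -214)) = 1/((-735 + 245*(-215)) - 33) = 1/((-735 - 52675) - 33) = 1/(-53410 - 33) = 1/(-53443) = -1/53443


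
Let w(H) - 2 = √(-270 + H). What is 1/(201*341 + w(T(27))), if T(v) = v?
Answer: 68543/4698143092 - 9*I*√3/4698143092 ≈ 1.4589e-5 - 3.318e-9*I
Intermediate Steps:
w(H) = 2 + √(-270 + H)
1/(201*341 + w(T(27))) = 1/(201*341 + (2 + √(-270 + 27))) = 1/(68541 + (2 + √(-243))) = 1/(68541 + (2 + 9*I*√3)) = 1/(68543 + 9*I*√3)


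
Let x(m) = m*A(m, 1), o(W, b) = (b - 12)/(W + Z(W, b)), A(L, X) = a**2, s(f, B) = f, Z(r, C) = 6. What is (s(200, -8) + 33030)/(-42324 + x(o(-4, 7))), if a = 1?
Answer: -66460/84653 ≈ -0.78509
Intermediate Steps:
A(L, X) = 1 (A(L, X) = 1**2 = 1)
o(W, b) = (-12 + b)/(6 + W) (o(W, b) = (b - 12)/(W + 6) = (-12 + b)/(6 + W))
x(m) = m (x(m) = m*1 = m)
(s(200, -8) + 33030)/(-42324 + x(o(-4, 7))) = (200 + 33030)/(-42324 + (-12 + 7)/(6 - 4)) = 33230/(-42324 - 5/2) = 33230/(-84653/2) = 33230*(-2/84653) = -66460/84653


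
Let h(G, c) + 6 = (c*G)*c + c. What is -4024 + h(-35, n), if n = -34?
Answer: -44524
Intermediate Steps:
h(G, c) = -6 + c + G*c² (h(G, c) = -6 + ((c*G)*c + c) = -6 + ((G*c)*c + c) = -6 + (G*c² + c) = -6 + (c + G*c²) = -6 + c + G*c²)
-4024 + h(-35, n) = -4024 + (-6 - 34 - 35*(-34)²) = -4024 + (-6 - 34 - 35*1156) = -4024 + (-6 - 34 - 40460) = -4024 - 40500 = -44524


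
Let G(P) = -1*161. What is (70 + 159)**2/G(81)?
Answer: -52441/161 ≈ -325.72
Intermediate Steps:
G(P) = -161
(70 + 159)**2/G(81) = (70 + 159)**2/(-161) = 229**2*(-1/161) = 52441*(-1/161) = -52441/161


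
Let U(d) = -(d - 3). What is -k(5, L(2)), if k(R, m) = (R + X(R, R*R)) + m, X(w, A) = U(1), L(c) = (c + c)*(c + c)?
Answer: -23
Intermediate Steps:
U(d) = 3 - d (U(d) = -(-3 + d) = 3 - d)
L(c) = 4*c² (L(c) = (2*c)*(2*c) = 4*c²)
X(w, A) = 2 (X(w, A) = 3 - 1*1 = 3 - 1 = 2)
k(R, m) = 2 + R + m (k(R, m) = (R + 2) + m = (2 + R) + m = 2 + R + m)
-k(5, L(2)) = -(2 + 5 + 4*2²) = -(2 + 5 + 4*4) = -(2 + 5 + 16) = -1*23 = -23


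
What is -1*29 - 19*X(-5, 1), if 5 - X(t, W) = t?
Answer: -219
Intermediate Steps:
X(t, W) = 5 - t
-1*29 - 19*X(-5, 1) = -1*29 - 19*(5 - 1*(-5)) = -29 - 19*(5 + 5) = -29 - 19*10 = -29 - 190 = -219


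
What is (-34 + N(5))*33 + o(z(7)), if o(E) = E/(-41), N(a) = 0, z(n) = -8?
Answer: -45994/41 ≈ -1121.8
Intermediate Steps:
o(E) = -E/41 (o(E) = E*(-1/41) = -E/41)
(-34 + N(5))*33 + o(z(7)) = (-34 + 0)*33 - 1/41*(-8) = -34*33 + 8/41 = -1122 + 8/41 = -45994/41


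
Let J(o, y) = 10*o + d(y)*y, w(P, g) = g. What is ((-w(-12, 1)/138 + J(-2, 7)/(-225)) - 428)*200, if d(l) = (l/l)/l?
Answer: -17716004/207 ≈ -85585.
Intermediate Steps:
d(l) = 1/l
J(o, y) = 1 + 10*o (J(o, y) = 10*o + y/y = 10*o + 1 = 1 + 10*o)
((-w(-12, 1)/138 + J(-2, 7)/(-225)) - 428)*200 = ((-1*1/138 + (1 + 10*(-2))/(-225)) - 428)*200 = ((-1*1/138 + (1 - 20)*(-1/225)) - 428)*200 = ((-1/138 - 19*(-1/225)) - 428)*200 = ((-1/138 + 19/225) - 428)*200 = (799/10350 - 428)*200 = -4429001/10350*200 = -17716004/207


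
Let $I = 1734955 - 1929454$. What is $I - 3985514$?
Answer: $-4180013$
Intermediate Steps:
$I = -194499$
$I - 3985514 = -194499 - 3985514 = -4180013$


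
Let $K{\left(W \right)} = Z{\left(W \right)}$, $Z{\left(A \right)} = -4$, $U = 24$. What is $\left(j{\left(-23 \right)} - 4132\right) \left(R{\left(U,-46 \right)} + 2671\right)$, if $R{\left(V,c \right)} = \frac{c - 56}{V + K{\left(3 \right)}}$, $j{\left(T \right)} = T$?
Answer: $- \frac{22153629}{2} \approx -1.1077 \cdot 10^{7}$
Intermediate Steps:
$K{\left(W \right)} = -4$
$R{\left(V,c \right)} = \frac{-56 + c}{-4 + V}$ ($R{\left(V,c \right)} = \frac{c - 56}{V - 4} = \frac{-56 + c}{-4 + V}$)
$\left(j{\left(-23 \right)} - 4132\right) \left(R{\left(U,-46 \right)} + 2671\right) = \left(-23 - 4132\right) \left(\frac{-56 - 46}{-4 + 24} + 2671\right) = - 4155 \left(\frac{1}{20} \left(-102\right) + 2671\right) = - 4155 \left(- \frac{51}{10} + 2671\right) = \left(-4155\right) \frac{26659}{10} = - \frac{22153629}{2}$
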